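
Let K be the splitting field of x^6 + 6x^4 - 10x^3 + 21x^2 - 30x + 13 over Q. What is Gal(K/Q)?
PGL(2,5), S_5 acting on 6 points

The polynomial f is an irreducible sextic over Q, so G = Gal(f/Q) is one of the 16 transitive subgroups 6T1, ..., 6T16 of S_6. The discriminant of f is -1024192512, which is not a perfect square, so G is not contained in A_6. The transitive groups of degree 6 not contained in A_6 are: C_6 (6T1, order 6), S_3 (6T2, order 6), D_6 (6T3, order 12), C_3 x S_3 (6T5, order 18), A_4 x C_2 (6T6, order 24), S_4 (6T8, order 24), S_3 x S_3 (6T9, order 36), S_4 x C_2 (6T11, order 48), (S_3 x S_3) : C_2 (6T13, order 72), PGL(2,5) (6T14, order 120), S_6 (6T16, order 720). By Dedekind's theorem, for a prime p not dividing disc(f) the degrees of the irreducible factors of f mod p form the cycle type of an element of G. Factoring f modulo the 21 such primes p <= 89 (skipping 2, 3, 7, which divide the discriminant), each new pattern first appears at: mod 5: f = (x^6 + x^4 + x^2 + 3), pattern 6; mod 11: f = (x + 6)(x^5 + 5x^4 + 9x^3 + 2x^2 + 9x + 4), pattern 5+1; mod 13: f = (x)(x + 11)(x^4 + 2x^3 + 10x^2 + 10x + 2), pattern 4+1+1; mod 23: f = (x + 13)(x + 19)(x^2 + 3)(x^2 + 14x + 21), pattern 2+2+1+1; mod 43: f = (x^3 + 19x^2 + 39x + 23)(x^3 + 24x^2 + 27x + 23), pattern 3+3; mod 61: f = (x^2 + 3x + 18)(x^2 + 16x + 35)(x^2 + 42x + 22), pattern 2+2+2. No other pattern occurs in this range, so the set of observed cycle types is {6, 5+1, 4+1+1, 2+2+1+1, 3+3, 2+2+2}. The candidates containing elements of all these cycle types are PGL(2,5) (6T14) of order 120, S_6 (6T16) of order 720; the others are excluded. The observed types are precisely the cycle types that occur in PGL(2,5) (6T14) (apart from the identity). Each of the other remaining candidates has further cycle types, and by the Chebotarev density theorem the matching factorization patterns would occur for a proportion of primes equal to their share of the group: S_6 (6T16) additionally contains elements of type 4+2, 3+2+1, 3+1+1+1, 2+1+1+1+1 (265 of its 720 elements, about 37% of primes). None of the 21 primes tested shows any such pattern (for each of these groups the chance of that is below 10^-4), which rules them out. Hence G = PGL(2,5) (6T14), of order 120.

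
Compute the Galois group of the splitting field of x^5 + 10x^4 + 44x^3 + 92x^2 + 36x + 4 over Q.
S_5 (order 120)

The polynomial f is an irreducible quintic over Q, so G = Gal(f/Q) is a transitive subgroup of S_5: one of C_5 (5T1, order 5), D_5 (5T2, order 10), F_20 (5T3, order 20), A_5 (5T4, order 60) or S_5 (5T5, order 120). The discriminant of f is 581920000, which is not a perfect square, so G is not contained in A_5. The transitive groups of degree 5 not contained in A_5 are: F_20 (5T3, order 20), S_5 (5T5, order 120). By Dedekind's theorem, for a prime p not dividing disc(f) the degrees of the irreducible factors of f mod p form the cycle type of an element of G. Factoring f modulo the 4 such primes p <= 13 (skipping 2, 5, which divide the discriminant), each new pattern first appears at: mod 3: f = (x^5 + x^4 + 2x^3 + 2x^2 + 1), pattern 5; mod 11: f = (x + 10)(x^4 + 4x + 7), pattern 4+1; mod 13: f = (x + 4)(x + 11)(x^3 + 8x^2 + 10x + 6), pattern 3+1+1. No other pattern occurs in this range, so the set of observed cycle types is {5, 4+1, 3+1+1}. Among the candidates above, the only group containing elements of all these cycle types is S_5 (5T5) — F_20 (5T3) lacks at least one of them. Hence G = S_5 (5T5), of order 120.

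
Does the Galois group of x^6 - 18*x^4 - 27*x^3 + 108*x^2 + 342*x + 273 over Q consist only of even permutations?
No

The polynomial is irreducible of degree 6 over Q. Its discriminant is -152796047606667, which is not a perfect square. A Galois group lies in the alternating group exactly when the discriminant is a square in Q, so the Galois group (C_3 x S_3) is not contained in A_6.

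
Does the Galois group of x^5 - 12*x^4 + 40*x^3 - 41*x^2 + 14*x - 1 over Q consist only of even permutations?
The polynomial is irreducible of degree 5 over Q. Its discriminant is 7745089 = 2783^2, a perfect square. A Galois group lies in the alternating group exactly when the discriminant is a square in Q, so the Galois group (C_5) is contained in A_5.

Yes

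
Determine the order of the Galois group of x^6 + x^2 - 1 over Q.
24

The degree of the splitting field over Q equals the order of the Galois group, so first determine the group. The polynomial f is an irreducible sextic over Q, so G = Gal(f/Q) is one of the 16 transitive subgroups 6T1, ..., 6T16 of S_6. The discriminant of f is 61504 = 248^2, a perfect square, so G is contained in A_6. The transitive groups of degree 6 contained in A_6 are: A_4 (6T4, order 12), S_4 (6T7, order 24), (C_3 x C_3) : C_4 (6T10, order 36), PSL(2,5) (6T12, order 60), A_6 (6T15, order 360). By Dedekind's theorem, for a prime p not dividing disc(f) the degrees of the irreducible factors of f mod p form the cycle type of an element of G. Factoring f modulo the 79 such primes p <= 419 (skipping 2, 31, which divide the discriminant), each new pattern first appears at: mod 3: f = (x^2 + 1)(x^4 + 2x^2 + 2), pattern 4+2; mod 5: f = (x^3 + x^2 + 3x + 4)(x^3 + 4x^2 + 3x + 1), pattern 3+3; mod 11: f = (x + 3)(x + 8)(x^2 + 4x + 7)(x^2 + 7x + 7), pattern 2+2+1+1; mod 67: f = (x + 2)(x + 3)(x + 11)(x + 56)(x + 64)(x + 65), pattern 1+1+1+1+1+1. No other pattern occurs in this range, so the set of observed cycle types is {4+2, 3+3, 2+2+1+1, 1+1+1+1+1+1}. The candidates containing elements of all these cycle types are S_4 (6T7) of order 24, (C_3 x C_3) : C_4 (6T10) of order 36, A_6 (6T15) of order 360; the others are excluded. The observed types are precisely the cycle types that occur in S_4 (6T7). Each of the other remaining candidates has further cycle types, and by the Chebotarev density theorem the matching factorization patterns would occur for a proportion of primes equal to their share of the group: (C_3 x C_3) : C_4 (6T10) additionally contains elements of type 3+1+1+1 (4 of its 36 elements, about 11% of primes); A_6 (6T15) additionally contains elements of type 5+1, 3+1+1+1 (184 of its 360 elements, about 51% of primes). None of the 79 primes tested shows any such pattern (for each of these groups the chance of that is below 10^-4), which rules them out. Hence G = S_4 (6T7), of order 24. The Galois group S_4 (6T7) has order 24, so the splitting field has degree 24 over Q.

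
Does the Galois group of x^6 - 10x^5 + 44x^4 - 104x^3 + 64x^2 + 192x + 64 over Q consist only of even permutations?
The polynomial is irreducible of degree 6 over Q. Its discriminant is 564385546240000 = 23756800^2, a perfect square. A Galois group lies in the alternating group exactly when the discriminant is a square in Q, so the Galois group ((C_3 x C_3) : C_4) is contained in A_6.

Yes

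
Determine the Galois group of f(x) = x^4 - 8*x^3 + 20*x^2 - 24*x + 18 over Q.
The polynomial is an irreducible quartic over Q and its discriminant is -165888, which is not a perfect square, so the Galois group is not contained in A_4. The resolvent cubic y^3 - 20*y^2 + 120*y - 288 has exactly one rational root, so the Galois group is C_4 or D_4. The quartic remains irreducible over Q(sqrt(disc)), so the group is D_4.

D_4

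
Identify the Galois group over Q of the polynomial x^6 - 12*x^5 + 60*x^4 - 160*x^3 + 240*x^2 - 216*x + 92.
A_6 (also written A6)

The polynomial f is an irreducible sextic over Q, so G = Gal(f/Q) is one of the 16 transitive subgroups 6T1, ..., 6T16 of S_6. The discriminant of f is 746496000000 = 864000^2, a perfect square, so G is contained in A_6. The transitive groups of degree 6 contained in A_6 are: A_4 (6T4, order 12), S_4 (6T7, order 24), (C_3 x C_3) : C_4 (6T10, order 36), PSL(2,5) (6T12, order 60), A_6 (6T15, order 360). By Dedekind's theorem, for a prime p not dividing disc(f) the degrees of the irreducible factors of f mod p form the cycle type of an element of G. Factoring f modulo the 6 such primes p <= 23 (skipping 2, 3, 5, which divide the discriminant), each new pattern first appears at: mod 7: f = (x + 2)(x^5 + 4x^3 + 2x + 4), pattern 5+1; mod 23: f = (x)(x + 9)(x + 14)(x^3 + 11x^2 + 3x + 18), pattern 3+1+1+1. No other pattern occurs in this range, so the set of observed cycle types is {5+1, 3+1+1+1}. Among the candidates above, the only group containing elements of all these cycle types is A_6 (6T15) — each of A_4 (6T4), S_4 (6T7), (C_3 x C_3) : C_4 (6T10), PSL(2,5) (6T12) lacks at least one of them. Hence G = A_6 (6T15), of order 360.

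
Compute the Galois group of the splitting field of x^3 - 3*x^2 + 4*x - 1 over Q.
The polynomial is an irreducible cubic over Q and its discriminant is -31, which is not a perfect square. For an irreducible cubic, a non-square discriminant gives Galois group S_3.

S_3 (order 6)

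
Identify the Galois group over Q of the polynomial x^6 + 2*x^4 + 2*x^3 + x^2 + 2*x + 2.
The polynomial f is an irreducible sextic over Q, so G = Gal(f/Q) is one of the 16 transitive subgroups 6T1, ..., 6T16 of S_6. The discriminant of f is -187648, which is not a perfect square, so G is not contained in A_6. The transitive groups of degree 6 not contained in A_6 are: C_6 (6T1, order 6), S_3 (6T2, order 6), D_6 (6T3, order 12), C_3 x S_3 (6T5, order 18), A_4 x C_2 (6T6, order 24), S_4 (6T8, order 24), S_3 x S_3 (6T9, order 36), S_4 x C_2 (6T11, order 48), (S_3 x S_3) : C_2 (6T13, order 72), PGL(2,5) (6T14, order 120), S_6 (6T16, order 720). By Dedekind's theorem, for a prime p not dividing disc(f) the degrees of the irreducible factors of f mod p form the cycle type of an element of G. Factoring f modulo the 29 such primes p <= 113 (skipping 2, which divides the discriminant), each new pattern first appears at: mod 3: f = (x^6 + 2x^4 + 2x^3 + x^2 + 2x + 2), pattern 6; mod 5: f = (x + 4)(x^2 + x + 2)(x^3 + x + 4), pattern 3+2+1; mod 7: f = (x^2 + 6x + 6)(x^4 + x^3 + 4x^2 + 5), pattern 4+2; mod 17: f = (x^3 + x + 5)(x^3 + x + 14), pattern 3+3; mod 19: f = (x^2 + 10x + 7)(x^2 + 12x + 5)(x^2 + 16x + 12), pattern 2+2+2; mod 37: f = (x + 21)(x + 34)(x^2 + 3x + 10)(x^2 + 16x + 35), pattern 2+2+1+1; mod 41: f = (x + 2)(x + 17)(x + 22)(x^3 + x + 33), pattern 3+1+1+1; mod 113: f = (x + 11)(x + 21)(x + 23)(x + 79)(x^2 + 92x + 103), pattern 2+1+1+1+1. No other pattern occurs in this range, so the set of observed cycle types is {6, 3+2+1, 4+2, 3+3, 2+2+2, 2+2+1+1, 3+1+1+1, 2+1+1+1+1}. The candidates containing elements of all these cycle types are (S_3 x S_3) : C_2 (6T13) of order 72, S_6 (6T16) of order 720; the others are excluded. The observed types are precisely the cycle types that occur in (S_3 x S_3) : C_2 (6T13) (apart from the identity). Each of the other remaining candidates has further cycle types, and by the Chebotarev density theorem the matching factorization patterns would occur for a proportion of primes equal to their share of the group: S_6 (6T16) additionally contains elements of type 5+1, 4+1+1 (234 of its 720 elements, about 32% of primes). None of the 29 primes tested shows any such pattern (for each of these groups the chance of that is below 10^-4), which rules them out. Hence G = (S_3 x S_3) : C_2 (6T13), of order 72.

(S_3 x S_3) : C_2, the group 6T13 of order 72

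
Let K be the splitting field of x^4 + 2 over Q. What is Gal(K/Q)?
The polynomial is an irreducible quartic over Q and its discriminant is 2048, which is not a perfect square, so the Galois group is not contained in A_4. The resolvent cubic y^3 - 8*y has exactly one rational root, so the Galois group is C_4 or D_4. The quartic remains irreducible over Q(sqrt(disc)), so the group is D_4.

D_4 (order 8)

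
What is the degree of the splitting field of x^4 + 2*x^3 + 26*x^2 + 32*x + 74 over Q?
12

The degree of the splitting field over Q equals the order of the Galois group, so first determine the group. The polynomial is an irreducible quartic over Q and its discriminant is 129231424 = 11368^2, a perfect square, so the Galois group is contained in A_4. The resolvent cubic y^3 - 26*y^2 - 232*y + 6376 is irreducible over Q. An irreducible resolvent with square discriminant gives A_4. The Galois group A_4 (4T4) has order 12, so the splitting field has degree 12 over Q.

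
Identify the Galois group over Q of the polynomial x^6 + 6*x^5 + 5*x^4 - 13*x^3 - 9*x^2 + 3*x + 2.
PSL(2,5), A_5 acting on 6 points

The polynomial f is an irreducible sextic over Q, so G = Gal(f/Q) is one of the 16 transitive subgroups 6T1, ..., 6T16 of S_6. The discriminant of f is 30991489 = 5567^2, a perfect square, so G is contained in A_6. The transitive groups of degree 6 contained in A_6 are: A_4 (6T4, order 12), S_4 (6T7, order 24), (C_3 x C_3) : C_4 (6T10, order 36), PSL(2,5) (6T12, order 60), A_6 (6T15, order 360). By Dedekind's theorem, for a prime p not dividing disc(f) the degrees of the irreducible factors of f mod p form the cycle type of an element of G. Factoring f modulo the 21 such primes p <= 79 (skipping 19, which divides the discriminant), each new pattern first appears at: mod 2: f = (x)(x^5 + x^3 + x^2 + x + 1), pattern 5+1; mod 7: f = (x^3 + x^2 + 3x + 1)(x^3 + 5x^2 + 4x + 2), pattern 3+3; mod 61: f = (x + 3)(x + 25)(x^2 + 48x + 25)(x^2 + 52x + 38), pattern 2+2+1+1. No other pattern occurs in this range, so the set of observed cycle types is {5+1, 3+3, 2+2+1+1}. The candidates containing elements of all these cycle types are PSL(2,5) (6T12) of order 60, A_6 (6T15) of order 360; the others are excluded. The observed types are precisely the cycle types that occur in PSL(2,5) (6T12) (apart from the identity). Each of the other remaining candidates has further cycle types, and by the Chebotarev density theorem the matching factorization patterns would occur for a proportion of primes equal to their share of the group: A_6 (6T15) additionally contains elements of type 4+2, 3+1+1+1 (130 of its 360 elements, about 36% of primes). None of the 21 primes tested shows any such pattern (for each of these groups the chance of that is below 10^-4), which rules them out. Hence G = PSL(2,5) (6T12), of order 60.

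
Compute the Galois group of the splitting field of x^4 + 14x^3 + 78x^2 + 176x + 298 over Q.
A_4

The polynomial is an irreducible quartic over Q and its discriminant is 1666598976 = 40824^2, a perfect square, so the Galois group is contained in A_4. The resolvent cubic y^3 - 78*y^2 + 1272*y + 3592 is irreducible over Q. An irreducible resolvent with square discriminant gives A_4.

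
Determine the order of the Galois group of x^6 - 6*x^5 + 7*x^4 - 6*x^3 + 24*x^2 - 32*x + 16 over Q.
24

The degree of the splitting field over Q equals the order of the Galois group, so first determine the group. The polynomial f is an irreducible sextic over Q, so G = Gal(f/Q) is one of the 16 transitive subgroups 6T1, ..., 6T16 of S_6. The discriminant of f is 454513278976 = 674176^2, a perfect square, so G is contained in A_6. The transitive groups of degree 6 contained in A_6 are: A_4 (6T4, order 12), S_4 (6T7, order 24), (C_3 x C_3) : C_4 (6T10, order 36), PSL(2,5) (6T12, order 60), A_6 (6T15, order 360). By Dedekind's theorem, for a prime p not dividing disc(f) the degrees of the irreducible factors of f mod p form the cycle type of an element of G. Factoring f modulo the 79 such primes p <= 421 (skipping 2, 23, 229, which divide the discriminant), each new pattern first appears at: mod 3: f = (x^3 + x^2 + 2)(x^3 + 2x^2 + 2x + 2), pattern 3+3; mod 7: f = (x^2 + 6x + 6)(x^4 + 2x^3 + 3x^2 + 6x + 5), pattern 4+2; mod 29: f = (x + 8)(x + 16)(x^2 + 2x + 13)(x^2 + 26x + 12), pattern 2+2+1+1; mod 193: f = (x + 44)(x + 63)(x + 95)(x + 108)(x + 128)(x + 135), pattern 1+1+1+1+1+1. No other pattern occurs in this range, so the set of observed cycle types is {3+3, 4+2, 2+2+1+1, 1+1+1+1+1+1}. The candidates containing elements of all these cycle types are S_4 (6T7) of order 24, (C_3 x C_3) : C_4 (6T10) of order 36, A_6 (6T15) of order 360; the others are excluded. The observed types are precisely the cycle types that occur in S_4 (6T7). Each of the other remaining candidates has further cycle types, and by the Chebotarev density theorem the matching factorization patterns would occur for a proportion of primes equal to their share of the group: (C_3 x C_3) : C_4 (6T10) additionally contains elements of type 3+1+1+1 (4 of its 36 elements, about 11% of primes); A_6 (6T15) additionally contains elements of type 5+1, 3+1+1+1 (184 of its 360 elements, about 51% of primes). None of the 79 primes tested shows any such pattern (for each of these groups the chance of that is below 10^-4), which rules them out. Hence G = S_4 (6T7), of order 24. The Galois group S_4 (6T7) has order 24, so the splitting field has degree 24 over Q.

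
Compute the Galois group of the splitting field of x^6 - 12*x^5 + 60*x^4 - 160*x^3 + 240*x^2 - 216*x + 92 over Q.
The polynomial f is an irreducible sextic over Q, so G = Gal(f/Q) is one of the 16 transitive subgroups 6T1, ..., 6T16 of S_6. The discriminant of f is 746496000000 = 864000^2, a perfect square, so G is contained in A_6. The transitive groups of degree 6 contained in A_6 are: A_4 (6T4, order 12), S_4 (6T7, order 24), (C_3 x C_3) : C_4 (6T10, order 36), PSL(2,5) (6T12, order 60), A_6 (6T15, order 360). By Dedekind's theorem, for a prime p not dividing disc(f) the degrees of the irreducible factors of f mod p form the cycle type of an element of G. Factoring f modulo the 6 such primes p <= 23 (skipping 2, 3, 5, which divide the discriminant), each new pattern first appears at: mod 7: f = (x + 2)(x^5 + 4x^3 + 2x + 4), pattern 5+1; mod 23: f = (x)(x + 9)(x + 14)(x^3 + 11x^2 + 3x + 18), pattern 3+1+1+1. No other pattern occurs in this range, so the set of observed cycle types is {5+1, 3+1+1+1}. Among the candidates above, the only group containing elements of all these cycle types is A_6 (6T15) — each of A_4 (6T4), S_4 (6T7), (C_3 x C_3) : C_4 (6T10), PSL(2,5) (6T12) lacks at least one of them. Hence G = A_6 (6T15), of order 360.

A_6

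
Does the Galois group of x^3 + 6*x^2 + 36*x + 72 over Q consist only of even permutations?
No

The polynomial is irreducible of degree 3 over Q. Its discriminant is -62208, which is not a perfect square. A Galois group lies in the alternating group exactly when the discriminant is a square in Q, so the Galois group (S_3) is not contained in A_3.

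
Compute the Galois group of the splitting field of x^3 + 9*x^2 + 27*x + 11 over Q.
The polynomial is an irreducible cubic over Q and its discriminant is -6912, which is not a perfect square. For an irreducible cubic, a non-square discriminant gives Galois group S_3.

S_3 (order 6)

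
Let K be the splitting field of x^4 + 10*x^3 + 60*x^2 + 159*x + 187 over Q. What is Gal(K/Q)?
S_4 (also written S4)

The polynomial is an irreducible quartic over Q and its discriminant is 101879581, which is not a perfect square, so the Galois group is not contained in A_4. The resolvent cubic y^3 - 60*y^2 + 842*y + 899 is irreducible over Q. An irreducible resolvent with non-square discriminant gives S_4.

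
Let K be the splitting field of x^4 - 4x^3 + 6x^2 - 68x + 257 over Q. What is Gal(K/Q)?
A_4 (order 12)

The polynomial is an irreducible quartic over Q and its discriminant is 1358954496 = 36864^2, a perfect square, so the Galois group is contained in A_4. The resolvent cubic y^3 - 6*y^2 - 756*y - 2568 is irreducible over Q. An irreducible resolvent with square discriminant gives A_4.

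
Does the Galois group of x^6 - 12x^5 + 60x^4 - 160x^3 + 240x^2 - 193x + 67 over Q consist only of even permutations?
The polynomial is irreducible of degree 6 over Q. Its discriminant is -43531, which is not a perfect square. A Galois group lies in the alternating group exactly when the discriminant is a square in Q, so the Galois group (S_6) is not contained in A_6.

No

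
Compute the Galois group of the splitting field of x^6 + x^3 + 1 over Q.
C_6 (order 6)

The polynomial f is an irreducible sextic over Q, so G = Gal(f/Q) is one of the 16 transitive subgroups 6T1, ..., 6T16 of S_6. The discriminant of f is -19683, which is not a perfect square, so G is not contained in A_6. The transitive groups of degree 6 not contained in A_6 are: C_6 (6T1, order 6), S_3 (6T2, order 6), D_6 (6T3, order 12), C_3 x S_3 (6T5, order 18), A_4 x C_2 (6T6, order 24), S_4 (6T8, order 24), S_3 x S_3 (6T9, order 36), S_4 x C_2 (6T11, order 48), (S_3 x S_3) : C_2 (6T13, order 72), PGL(2,5) (6T14, order 120), S_6 (6T16, order 720). By Dedekind's theorem, for a prime p not dividing disc(f) the degrees of the irreducible factors of f mod p form the cycle type of an element of G. Factoring f modulo the 37 such primes p <= 163 (skipping 3, which divides the discriminant), each new pattern first appears at: mod 2: f = (x^6 + x^3 + 1), pattern 6; mod 7: f = (x^3 + 3)(x^3 + 5), pattern 3+3; mod 17: f = (x^2 + 3x + 1)(x^2 + 4x + 1)(x^2 + 10x + 1), pattern 2+2+2; mod 19: f = (x + 2)(x + 3)(x + 10)(x + 13)(x + 14)(x + 15), pattern 1+1+1+1+1+1. No other pattern occurs in this range, so the set of observed cycle types is {6, 3+3, 2+2+2, 1+1+1+1+1+1}. The candidates containing elements of all these cycle types are C_6 (6T1) of order 6, D_6 (6T3) of order 12, C_3 x S_3 (6T5) of order 18, A_4 x C_2 (6T6) of order 24, S_3 x S_3 (6T9) of order 36, S_4 x C_2 (6T11) of order 48, (S_3 x S_3) : C_2 (6T13) of order 72, PGL(2,5) (6T14) of order 120, S_6 (6T16) of order 720; the others are excluded. The observed types are precisely the cycle types that occur in C_6 (6T1). Each of the other remaining candidates has further cycle types, and by the Chebotarev density theorem the matching factorization patterns would occur for a proportion of primes equal to their share of the group: D_6 (6T3) additionally contains elements of type 2+2+1+1 (3 of its 12 elements, about 25% of primes); C_3 x S_3 (6T5) additionally contains elements of type 3+1+1+1 (4 of its 18 elements, about 22% of primes); A_4 x C_2 (6T6) additionally contains elements of type 2+2+1+1, 2+1+1+1+1 (6 of its 24 elements, about 25% of primes); S_3 x S_3 (6T9) additionally contains elements of type 3+1+1+1, 2+2+1+1 (13 of its 36 elements, about 36% of primes); S_4 x C_2 (6T11) additionally contains elements of type 4+2, 4+1+1, 2+2+1+1, 2+1+1+1+1 (24 of its 48 elements, about 50% of primes); (S_3 x S_3) : C_2 (6T13) additionally contains elements of type 4+2, 3+2+1, 3+1+1+1, 2+2+1+1, 2+1+1+1+1 (49 of its 72 elements, about 68% of primes); PGL(2,5) (6T14) additionally contains elements of type 5+1, 4+1+1, 2+2+1+1 (69 of its 120 elements, about 58% of primes); S_6 (6T16) additionally contains elements of type 5+1, 4+2, 4+1+1, 3+2+1, 3+1+1+1, 2+2+1+1, 2+1+1+1+1 (544 of its 720 elements, about 76% of primes). None of the 37 primes tested shows any such pattern (for each of these groups the chance of that is below 10^-4), which rules them out. Hence G = C_6 (6T1), of order 6.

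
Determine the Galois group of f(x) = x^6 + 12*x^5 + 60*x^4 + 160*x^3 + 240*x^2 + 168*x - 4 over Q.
A_6 (order 360)

The polynomial f is an irreducible sextic over Q, so G = Gal(f/Q) is one of the 16 transitive subgroups 6T1, ..., 6T16 of S_6. The discriminant of f is 746496000000 = 864000^2, a perfect square, so G is contained in A_6. The transitive groups of degree 6 contained in A_6 are: A_4 (6T4, order 12), S_4 (6T7, order 24), (C_3 x C_3) : C_4 (6T10, order 36), PSL(2,5) (6T12, order 60), A_6 (6T15, order 360). By Dedekind's theorem, for a prime p not dividing disc(f) the degrees of the irreducible factors of f mod p form the cycle type of an element of G. Factoring f modulo the 6 such primes p <= 23 (skipping 2, 3, 5, which divide the discriminant), each new pattern first appears at: mod 7: f = (x + 6)(x^5 + 6x^4 + 3x^3 + 2x^2 + 4x + 4), pattern 5+1; mod 23: f = (x + 4)(x + 13)(x + 18)(x^3 + x + 17), pattern 3+1+1+1. No other pattern occurs in this range, so the set of observed cycle types is {5+1, 3+1+1+1}. Among the candidates above, the only group containing elements of all these cycle types is A_6 (6T15) — each of A_4 (6T4), S_4 (6T7), (C_3 x C_3) : C_4 (6T10), PSL(2,5) (6T12) lacks at least one of them. Hence G = A_6 (6T15), of order 360.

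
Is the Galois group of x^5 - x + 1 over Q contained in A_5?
The polynomial is irreducible of degree 5 over Q. Its discriminant is 2869, which is not a perfect square. A Galois group lies in the alternating group exactly when the discriminant is a square in Q, so the Galois group (S_5) is not contained in A_5.

No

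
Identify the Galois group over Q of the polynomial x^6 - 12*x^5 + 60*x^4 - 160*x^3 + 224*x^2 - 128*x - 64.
The polynomial f is an irreducible sextic over Q, so G = Gal(f/Q) is one of the 16 transitive subgroups 6T1, ..., 6T16 of S_6. The discriminant of f is 36352603193344 = 6029312^2, a perfect square, so G is contained in A_6. The transitive groups of degree 6 contained in A_6 are: A_4 (6T4, order 12), S_4 (6T7, order 24), (C_3 x C_3) : C_4 (6T10, order 36), PSL(2,5) (6T12, order 60), A_6 (6T15, order 360). By Dedekind's theorem, for a prime p not dividing disc(f) the degrees of the irreducible factors of f mod p form the cycle type of an element of G. Factoring f modulo the 79 such primes p <= 419 (skipping 2, 23, which divide the discriminant), each new pattern first appears at: mod 3: f = (x^3 + x^2 + x + 2)(x^3 + 2x^2 + 1), pattern 3+3; mod 5: f = (x^2 + x + 1)(x^4 + 2x^3 + 2x^2 + x + 1), pattern 4+2; mod 19: f = (x + 7)(x + 8)(x^2 + 14x + 9)(x^2 + 16x + 5), pattern 2+2+1+1; mod 223: f = (x + 30)(x + 65)(x + 107)(x + 112)(x + 154)(x + 189), pattern 1+1+1+1+1+1. No other pattern occurs in this range, so the set of observed cycle types is {3+3, 4+2, 2+2+1+1, 1+1+1+1+1+1}. The candidates containing elements of all these cycle types are S_4 (6T7) of order 24, (C_3 x C_3) : C_4 (6T10) of order 36, A_6 (6T15) of order 360; the others are excluded. The observed types are precisely the cycle types that occur in S_4 (6T7). Each of the other remaining candidates has further cycle types, and by the Chebotarev density theorem the matching factorization patterns would occur for a proportion of primes equal to their share of the group: (C_3 x C_3) : C_4 (6T10) additionally contains elements of type 3+1+1+1 (4 of its 36 elements, about 11% of primes); A_6 (6T15) additionally contains elements of type 5+1, 3+1+1+1 (184 of its 360 elements, about 51% of primes). None of the 79 primes tested shows any such pattern (for each of these groups the chance of that is below 10^-4), which rules them out. Hence G = S_4 (6T7), of order 24.

S_4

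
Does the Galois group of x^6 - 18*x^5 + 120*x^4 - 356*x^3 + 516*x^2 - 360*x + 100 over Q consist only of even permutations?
No

The polynomial is irreducible of degree 6 over Q. Its discriminant is -860859187200, which is not a perfect square. A Galois group lies in the alternating group exactly when the discriminant is a square in Q, so the Galois group (S_3) is not contained in A_6.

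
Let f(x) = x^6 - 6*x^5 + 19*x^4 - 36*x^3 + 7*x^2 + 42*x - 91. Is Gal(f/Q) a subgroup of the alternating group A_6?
Yes

The polynomial is irreducible of degree 6 over Q. Its discriminant is 164995463643136 = 12845056^2, a perfect square. A Galois group lies in the alternating group exactly when the discriminant is a square in Q, so the Galois group (A_4) is contained in A_6.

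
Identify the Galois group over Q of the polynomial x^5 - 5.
F_20

The polynomial f is an irreducible quintic over Q, so G = Gal(f/Q) is a transitive subgroup of S_5: one of C_5 (5T1, order 5), D_5 (5T2, order 10), F_20 (5T3, order 20), A_5 (5T4, order 60) or S_5 (5T5, order 120). The discriminant of f is 1953125, which is not a perfect square, so G is not contained in A_5. The transitive groups of degree 5 not contained in A_5 are: F_20 (5T3, order 20), S_5 (5T5, order 120). By Dedekind's theorem, for a prime p not dividing disc(f) the degrees of the irreducible factors of f mod p form the cycle type of an element of G. Factoring f modulo the 18 such primes p <= 67 (skipping 5, which divides the discriminant), each new pattern first appears at: mod 2: f = (x + 1)(x^4 + x^3 + x^2 + x + 1), pattern 4+1; mod 11: f = (x^5 + 6), pattern 5; mod 19: f = (x + 13)(x^2 + 11x + 17)(x^2 + 14x + 17), pattern 2+2+1; mod 31: f = (x + 3)(x + 6)(x + 12)(x + 17)(x + 24), pattern 1+1+1+1+1. No other pattern occurs in this range, so the set of observed cycle types is {4+1, 5, 2+2+1, 1+1+1+1+1}. The candidates containing elements of all these cycle types are F_20 (5T3) of order 20, S_5 (5T5) of order 120; the others are excluded. The observed types are precisely the cycle types that occur in F_20 (5T3). Each of the other remaining candidates has further cycle types, and by the Chebotarev density theorem the matching factorization patterns would occur for a proportion of primes equal to their share of the group: S_5 (5T5) additionally contains elements of type 3+2, 3+1+1, 2+1+1+1 (50 of its 120 elements, about 42% of primes). None of the 18 primes tested shows any such pattern (for each of these groups the chance of that is below 10^-4), which rules them out. Hence G = F_20 (5T3), of order 20.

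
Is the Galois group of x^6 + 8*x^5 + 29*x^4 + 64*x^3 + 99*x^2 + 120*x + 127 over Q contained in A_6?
The polynomial is irreducible of degree 6 over Q. Its discriminant is -18046378835968, which is not a perfect square. A Galois group lies in the alternating group exactly when the discriminant is a square in Q, so the Galois group (C_6) is not contained in A_6.

No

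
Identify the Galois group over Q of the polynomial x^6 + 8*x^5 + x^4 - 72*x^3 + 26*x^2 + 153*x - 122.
PSL(2,5) (order 60)

The polynomial f is an irreducible sextic over Q, so G = Gal(f/Q) is one of the 16 transitive subgroups 6T1, ..., 6T16 of S_6. The discriminant of f is 30991489 = 5567^2, a perfect square, so G is contained in A_6. The transitive groups of degree 6 contained in A_6 are: A_4 (6T4, order 12), S_4 (6T7, order 24), (C_3 x C_3) : C_4 (6T10, order 36), PSL(2,5) (6T12, order 60), A_6 (6T15, order 360). By Dedekind's theorem, for a prime p not dividing disc(f) the degrees of the irreducible factors of f mod p form the cycle type of an element of G. Factoring f modulo the 21 such primes p <= 79 (skipping 19, which divides the discriminant), each new pattern first appears at: mod 2: f = (x)(x^5 + x^3 + 1), pattern 5+1; mod 7: f = (x^3 + 2x^2 + 4x + 2)(x^3 + 6x^2 + 6x + 2), pattern 3+3; mod 61: f = (x)(x + 1)(x^2 + 32x + 6)(x^2 + 36x + 56), pattern 2+2+1+1. No other pattern occurs in this range, so the set of observed cycle types is {5+1, 3+3, 2+2+1+1}. The candidates containing elements of all these cycle types are PSL(2,5) (6T12) of order 60, A_6 (6T15) of order 360; the others are excluded. The observed types are precisely the cycle types that occur in PSL(2,5) (6T12) (apart from the identity). Each of the other remaining candidates has further cycle types, and by the Chebotarev density theorem the matching factorization patterns would occur for a proportion of primes equal to their share of the group: A_6 (6T15) additionally contains elements of type 4+2, 3+1+1+1 (130 of its 360 elements, about 36% of primes). None of the 21 primes tested shows any such pattern (for each of these groups the chance of that is below 10^-4), which rules them out. Hence G = PSL(2,5) (6T12), of order 60.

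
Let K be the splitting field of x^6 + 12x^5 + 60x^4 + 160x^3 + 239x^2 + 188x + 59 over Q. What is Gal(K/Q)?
S_4, S_4(6d), the S_4-action on 6 points inside A_6

The polynomial f is an irreducible sextic over Q, so G = Gal(f/Q) is one of the 16 transitive subgroups 6T1, ..., 6T16 of S_6. The discriminant of f is 33856 = 184^2, a perfect square, so G is contained in A_6. The transitive groups of degree 6 contained in A_6 are: A_4 (6T4, order 12), S_4 (6T7, order 24), (C_3 x C_3) : C_4 (6T10, order 36), PSL(2,5) (6T12, order 60), A_6 (6T15, order 360). By Dedekind's theorem, for a prime p not dividing disc(f) the degrees of the irreducible factors of f mod p form the cycle type of an element of G. Factoring f modulo the 79 such primes p <= 419 (skipping 2, 23, which divide the discriminant), each new pattern first appears at: mod 3: f = (x^3 + x^2 + 2)(x^3 + 2x^2 + x + 1), pattern 3+3; mod 5: f = (x^2 + 4x + 2)(x^4 + 3x^3 + x^2 + 2), pattern 4+2; mod 19: f = (x + 7)(x + 16)(x^2 + 13x + 18)(x^2 + 14x + 1), pattern 2+2+1+1; mod 223: f = (x + 18)(x + 59)(x + 80)(x + 147)(x + 168)(x + 209), pattern 1+1+1+1+1+1. No other pattern occurs in this range, so the set of observed cycle types is {3+3, 4+2, 2+2+1+1, 1+1+1+1+1+1}. The candidates containing elements of all these cycle types are S_4 (6T7) of order 24, (C_3 x C_3) : C_4 (6T10) of order 36, A_6 (6T15) of order 360; the others are excluded. The observed types are precisely the cycle types that occur in S_4 (6T7). Each of the other remaining candidates has further cycle types, and by the Chebotarev density theorem the matching factorization patterns would occur for a proportion of primes equal to their share of the group: (C_3 x C_3) : C_4 (6T10) additionally contains elements of type 3+1+1+1 (4 of its 36 elements, about 11% of primes); A_6 (6T15) additionally contains elements of type 5+1, 3+1+1+1 (184 of its 360 elements, about 51% of primes). None of the 79 primes tested shows any such pattern (for each of these groups the chance of that is below 10^-4), which rules them out. Hence G = S_4 (6T7), of order 24.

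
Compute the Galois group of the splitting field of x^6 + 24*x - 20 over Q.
The polynomial f is an irreducible sextic over Q, so G = Gal(f/Q) is one of the 16 transitive subgroups 6T1, ..., 6T16 of S_6. The discriminant of f is 746496000000 = 864000^2, a perfect square, so G is contained in A_6. The transitive groups of degree 6 contained in A_6 are: A_4 (6T4, order 12), S_4 (6T7, order 24), (C_3 x C_3) : C_4 (6T10, order 36), PSL(2,5) (6T12, order 60), A_6 (6T15, order 360). By Dedekind's theorem, for a prime p not dividing disc(f) the degrees of the irreducible factors of f mod p form the cycle type of an element of G. Factoring f modulo the 6 such primes p <= 23 (skipping 2, 3, 5, which divide the discriminant), each new pattern first appears at: mod 7: f = (x + 3)(x^5 + 4x^4 + 2x^3 + x^2 + 4x + 5), pattern 5+1; mod 23: f = (x + 7)(x + 12)(x + 21)(x^3 + 6x^2 + 13x + 16), pattern 3+1+1+1. No other pattern occurs in this range, so the set of observed cycle types is {5+1, 3+1+1+1}. Among the candidates above, the only group containing elements of all these cycle types is A_6 (6T15) — each of A_4 (6T4), S_4 (6T7), (C_3 x C_3) : C_4 (6T10), PSL(2,5) (6T12) lacks at least one of them. Hence G = A_6 (6T15), of order 360.

A_6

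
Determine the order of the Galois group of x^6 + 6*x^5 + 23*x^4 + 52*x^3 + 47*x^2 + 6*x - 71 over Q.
12

The degree of the splitting field over Q equals the order of the Galois group, so first determine the group. The polynomial f is an irreducible sextic over Q, so G = Gal(f/Q) is one of the 16 transitive subgroups 6T1, ..., 6T16 of S_6. The discriminant of f is 164995463643136 = 12845056^2, a perfect square, so G is contained in A_6. The transitive groups of degree 6 contained in A_6 are: A_4 (6T4, order 12), S_4 (6T7, order 24), (C_3 x C_3) : C_4 (6T10, order 36), PSL(2,5) (6T12, order 60), A_6 (6T15, order 360). By Dedekind's theorem, for a prime p not dividing disc(f) the degrees of the irreducible factors of f mod p form the cycle type of an element of G. Factoring f modulo the 33 such primes p <= 149 (skipping 2, 7, which divide the discriminant), each new pattern first appears at: mod 3: f = (x^3 + x^2 + 2x + 1)(x^3 + 2x^2 + x + 1), pattern 3+3; mod 13: f = (x + 5)(x + 10)(x^2 + 2x + 6)(x^2 + 2x + 7), pattern 2+2+1+1. No other pattern occurs in this range, so the set of observed cycle types is {3+3, 2+2+1+1}. The candidates containing elements of all these cycle types are A_4 (6T4) of order 12, S_4 (6T7) of order 24, (C_3 x C_3) : C_4 (6T10) of order 36, PSL(2,5) (6T12) of order 60, A_6 (6T15) of order 360; the others are excluded. The observed types are precisely the cycle types that occur in A_4 (6T4) (apart from the identity). Each of the other remaining candidates has further cycle types, and by the Chebotarev density theorem the matching factorization patterns would occur for a proportion of primes equal to their share of the group: S_4 (6T7) additionally contains elements of type 4+2 (6 of its 24 elements, about 25% of primes); (C_3 x C_3) : C_4 (6T10) additionally contains elements of type 4+2, 3+1+1+1 (22 of its 36 elements, about 61% of primes); PSL(2,5) (6T12) additionally contains elements of type 5+1 (24 of its 60 elements, about 40% of primes); A_6 (6T15) additionally contains elements of type 5+1, 4+2, 3+1+1+1 (274 of its 360 elements, about 76% of primes). None of the 33 primes tested shows any such pattern (for each of these groups the chance of that is below 10^-4), which rules them out. Hence G = A_4 (6T4), of order 12. The Galois group A_4 (6T4) has order 12, so the splitting field has degree 12 over Q.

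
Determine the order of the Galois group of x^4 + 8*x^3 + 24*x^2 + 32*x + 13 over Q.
The degree of the splitting field over Q equals the order of the Galois group, so first determine the group. The polynomial is an irreducible quartic over Q and its discriminant is -6912, which is not a perfect square, so the Galois group is not contained in A_4. The resolvent cubic y^3 - 24*y^2 + 204*y - 608 has exactly one rational root, so the Galois group is C_4 or D_4. The quartic remains irreducible over Q(sqrt(disc)), so the group is D_4. The Galois group D_4 (4T3) has order 8, so the splitting field has degree 8 over Q.

8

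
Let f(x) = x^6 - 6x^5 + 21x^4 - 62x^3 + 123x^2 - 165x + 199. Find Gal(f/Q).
The polynomial f is an irreducible sextic over Q, so G = Gal(f/Q) is one of the 16 transitive subgroups 6T1, ..., 6T16 of S_6. The discriminant of f is -13967771706243, which is not a perfect square, so G is not contained in A_6. The transitive groups of degree 6 not contained in A_6 are: C_6 (6T1, order 6), S_3 (6T2, order 6), D_6 (6T3, order 12), C_3 x S_3 (6T5, order 18), A_4 x C_2 (6T6, order 24), S_4 (6T8, order 24), S_3 x S_3 (6T9, order 36), S_4 x C_2 (6T11, order 48), (S_3 x S_3) : C_2 (6T13, order 72), PGL(2,5) (6T14, order 120), S_6 (6T16, order 720). By Dedekind's theorem, for a prime p not dividing disc(f) the degrees of the irreducible factors of f mod p form the cycle type of an element of G. Factoring f modulo the 37 such primes p <= 167 (skipping 3, 17, which divide the discriminant), each new pattern first appears at: mod 2: f = (x^6 + x^4 + x^2 + x + 1), pattern 6; mod 7: f = (x^3 + 3x^2 + 2x + 5)(x^3 + 5x^2 + 4x + 2), pattern 3+3; mod 19: f = (x + 2)(x + 7)(x + 8)(x + 10)(x + 11)(x + 13), pattern 1+1+1+1+1+1; mod 53: f = (x^2 + 29x + 24)(x^2 + 30x + 45)(x^2 + 41x + 2), pattern 2+2+2. No other pattern occurs in this range, so the set of observed cycle types is {6, 3+3, 1+1+1+1+1+1, 2+2+2}. The candidates containing elements of all these cycle types are C_6 (6T1) of order 6, D_6 (6T3) of order 12, C_3 x S_3 (6T5) of order 18, A_4 x C_2 (6T6) of order 24, S_3 x S_3 (6T9) of order 36, S_4 x C_2 (6T11) of order 48, (S_3 x S_3) : C_2 (6T13) of order 72, PGL(2,5) (6T14) of order 120, S_6 (6T16) of order 720; the others are excluded. The observed types are precisely the cycle types that occur in C_6 (6T1). Each of the other remaining candidates has further cycle types, and by the Chebotarev density theorem the matching factorization patterns would occur for a proportion of primes equal to their share of the group: D_6 (6T3) additionally contains elements of type 2+2+1+1 (3 of its 12 elements, about 25% of primes); C_3 x S_3 (6T5) additionally contains elements of type 3+1+1+1 (4 of its 18 elements, about 22% of primes); A_4 x C_2 (6T6) additionally contains elements of type 2+2+1+1, 2+1+1+1+1 (6 of its 24 elements, about 25% of primes); S_3 x S_3 (6T9) additionally contains elements of type 3+1+1+1, 2+2+1+1 (13 of its 36 elements, about 36% of primes); S_4 x C_2 (6T11) additionally contains elements of type 4+2, 4+1+1, 2+2+1+1, 2+1+1+1+1 (24 of its 48 elements, about 50% of primes); (S_3 x S_3) : C_2 (6T13) additionally contains elements of type 4+2, 3+2+1, 3+1+1+1, 2+2+1+1, 2+1+1+1+1 (49 of its 72 elements, about 68% of primes); PGL(2,5) (6T14) additionally contains elements of type 5+1, 4+1+1, 2+2+1+1 (69 of its 120 elements, about 58% of primes); S_6 (6T16) additionally contains elements of type 5+1, 4+2, 4+1+1, 3+2+1, 3+1+1+1, 2+2+1+1, 2+1+1+1+1 (544 of its 720 elements, about 76% of primes). None of the 37 primes tested shows any such pattern (for each of these groups the chance of that is below 10^-4), which rules them out. Hence G = C_6 (6T1), of order 6.

6T1: C_6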